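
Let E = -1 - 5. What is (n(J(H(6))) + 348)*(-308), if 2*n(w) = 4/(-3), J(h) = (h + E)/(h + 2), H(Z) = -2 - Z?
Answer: -320936/3 ≈ -1.0698e+5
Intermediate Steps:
E = -6
J(h) = (-6 + h)/(2 + h) (J(h) = (h - 6)/(h + 2) = (-6 + h)/(2 + h))
n(w) = -⅔ (n(w) = (4/(-3))/2 = (-⅓*4)/2 = (½)*(-4/3) = -⅔)
(n(J(H(6))) + 348)*(-308) = (-⅔ + 348)*(-308) = (1042/3)*(-308) = -320936/3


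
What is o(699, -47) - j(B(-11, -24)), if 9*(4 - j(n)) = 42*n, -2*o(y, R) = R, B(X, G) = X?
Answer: -191/6 ≈ -31.833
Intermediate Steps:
o(y, R) = -R/2
j(n) = 4 - 14*n/3
o(699, -47) - j(B(-11, -24)) = -½*(-47) - (4 - 14/3*(-11)) = 47/2 - (4 + 154/3) = 47/2 - 1*166/3 = 47/2 - 166/3 = -191/6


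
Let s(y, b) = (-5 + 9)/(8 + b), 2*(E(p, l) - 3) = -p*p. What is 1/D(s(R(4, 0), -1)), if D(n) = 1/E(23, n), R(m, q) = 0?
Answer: -523/2 ≈ -261.50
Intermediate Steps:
E(p, l) = 3 - p²/2 (E(p, l) = 3 + (-p*p)/2 = 3 + (-p²)/2 = 3 - p²/2)
s(y, b) = 4/(8 + b)
D(n) = -2/523 (D(n) = 1/(3 - ½*23²) = 1/(3 - ½*529) = 1/(3 - 529/2) = 1/(-523/2) = -2/523)
1/D(s(R(4, 0), -1)) = 1/(-2/523) = -523/2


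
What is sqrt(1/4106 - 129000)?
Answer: I*sqrt(2174841439894)/4106 ≈ 359.17*I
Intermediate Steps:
sqrt(1/4106 - 129000) = sqrt(-529673999/4106) = I*sqrt(2174841439894)/4106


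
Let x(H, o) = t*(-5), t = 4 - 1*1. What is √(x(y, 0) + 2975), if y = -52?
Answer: 4*√185 ≈ 54.406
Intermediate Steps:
t = 3 (t = 4 - 1 = 3)
x(H, o) = -15 (x(H, o) = 3*(-5) = -15)
√(x(y, 0) + 2975) = √(-15 + 2975) = √2960 = 4*√185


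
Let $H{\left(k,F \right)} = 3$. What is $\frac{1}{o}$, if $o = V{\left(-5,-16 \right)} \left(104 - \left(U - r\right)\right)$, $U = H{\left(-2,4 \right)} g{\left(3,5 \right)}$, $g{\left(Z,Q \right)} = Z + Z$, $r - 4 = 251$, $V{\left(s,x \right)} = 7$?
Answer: $\frac{1}{2387} \approx 0.00041894$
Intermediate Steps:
$r = 255$ ($r = 4 + 251 = 255$)
$g{\left(Z,Q \right)} = 2 Z$
$U = 18$ ($U = 3 \cdot 2 \cdot 3 = 3 \cdot 6 = 18$)
$o = 2387$ ($o = 7 \left(104 + \left(255 - 18\right)\right) = 7 \left(104 + 237\right) = 7 \cdot 341 = 2387$)
$\frac{1}{o} = \frac{1}{2387}$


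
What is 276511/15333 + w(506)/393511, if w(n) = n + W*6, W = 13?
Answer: 108819074593/6033704163 ≈ 18.035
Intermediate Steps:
w(n) = 78 + n (w(n) = n + 13*6 = n + 78 = 78 + n)
276511/15333 + w(506)/393511 = 276511/15333 + (78 + 506)/393511 = 276511*(1/15333) + 584*(1/393511) = 276511/15333 + 584/393511 = 108819074593/6033704163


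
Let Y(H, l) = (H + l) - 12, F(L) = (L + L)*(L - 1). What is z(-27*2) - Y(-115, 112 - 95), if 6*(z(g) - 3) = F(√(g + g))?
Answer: 77 - 2*I*√3 ≈ 77.0 - 3.4641*I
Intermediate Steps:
F(L) = 2*L*(-1 + L) (F(L) = (2*L)*(-1 + L) = 2*L*(-1 + L))
Y(H, l) = -12 + H + l
z(g) = 3 + √2*√g*(-1 + √2*√g)/3 (z(g) = 3 + (2*√(g + g)*(-1 + √(g + g)))/6 = 3 + (2*√(2*g)*(-1 + √(2*g)))/6 = 3 + (2*(√2*√g)*(-1 + √2*√g))/6 = 3 + (2*√2*√g*(-1 + √2*√g))/6 = 3 + √2*√g*(-1 + √2*√g)/3)
z(-27*2) - Y(-115, 112 - 95) = (3 + 2*(-27*2)/3 - √2*√(-27*2)/3) - (-12 - 115 + (112 - 95)) = (3 + (⅔)*(-54) - √2*√(-54)/3) - (-12 - 115 + 17) = (3 - 36 - √2*3*I*√6/3) - 1*(-110) = (3 - 36 - 2*I*√3) + 110 = (-33 - 2*I*√3) + 110 = 77 - 2*I*√3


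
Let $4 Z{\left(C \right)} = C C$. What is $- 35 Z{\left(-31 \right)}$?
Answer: $- \frac{33635}{4} \approx -8408.8$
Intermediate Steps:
$Z{\left(C \right)} = \frac{C^{2}}{4}$ ($Z{\left(C \right)} = \frac{C C}{4} = \frac{C^{2}}{4}$)
$- 35 Z{\left(-31 \right)} = - 35 \frac{\left(-31\right)^{2}}{4} = - 35 \cdot \frac{1}{4} \cdot 961 = \left(-35\right) \frac{961}{4} = - \frac{33635}{4}$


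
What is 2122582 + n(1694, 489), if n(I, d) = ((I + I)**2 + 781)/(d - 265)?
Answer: 486937693/224 ≈ 2.1738e+6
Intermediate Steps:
n(I, d) = (781 + 4*I**2)/(-265 + d) (n(I, d) = ((2*I)**2 + 781)/(-265 + d) = (4*I**2 + 781)/(-265 + d) = (781 + 4*I**2)/(-265 + d))
2122582 + n(1694, 489) = 2122582 + (781 + 4*1694**2)/(-265 + 489) = 2122582 + (781 + 4*2869636)/224 = 2122582 + (781 + 11478544)/224 = 2122582 + (1/224)*11479325 = 2122582 + 11479325/224 = 486937693/224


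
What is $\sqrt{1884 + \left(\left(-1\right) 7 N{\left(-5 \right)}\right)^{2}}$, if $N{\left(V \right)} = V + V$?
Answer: $8 \sqrt{106} \approx 82.365$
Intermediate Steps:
$N{\left(V \right)} = 2 V$
$\sqrt{1884 + \left(\left(-1\right) 7 N{\left(-5 \right)}\right)^{2}} = \sqrt{1884 + \left(\left(-1\right) 7 \cdot 2 \left(-5\right)\right)^{2}} = \sqrt{1884 + \left(\left(-7\right) \left(-10\right)\right)^{2}} = \sqrt{1884 + 70^{2}} = \sqrt{1884 + 4900} = \sqrt{6784} = 8 \sqrt{106}$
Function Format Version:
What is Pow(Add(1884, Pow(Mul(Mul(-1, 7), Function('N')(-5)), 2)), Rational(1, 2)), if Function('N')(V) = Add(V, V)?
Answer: Mul(8, Pow(106, Rational(1, 2))) ≈ 82.365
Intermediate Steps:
Function('N')(V) = Mul(2, V)
Pow(Add(1884, Pow(Mul(Mul(-1, 7), Function('N')(-5)), 2)), Rational(1, 2)) = Pow(Add(1884, Pow(Mul(Mul(-1, 7), Mul(2, -5)), 2)), Rational(1, 2)) = Pow(Add(1884, Pow(Mul(-7, -10), 2)), Rational(1, 2)) = Pow(Add(1884, Pow(70, 2)), Rational(1, 2)) = Pow(Add(1884, 4900), Rational(1, 2)) = Pow(6784, Rational(1, 2)) = Mul(8, Pow(106, Rational(1, 2)))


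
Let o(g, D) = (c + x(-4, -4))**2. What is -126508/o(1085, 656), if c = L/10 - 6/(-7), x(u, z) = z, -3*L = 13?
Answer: -5579002800/564001 ≈ -9891.8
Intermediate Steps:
L = -13/3 (L = -1/3*13 = -13/3 ≈ -4.3333)
c = 89/210 (c = -13/3/10 - 6/(-7) = -13/3*1/10 - 6*(-1/7) = -13/30 + 6/7 = 89/210 ≈ 0.42381)
o(g, D) = 564001/44100 (o(g, D) = (89/210 - 4)**2 = (-751/210)**2 = 564001/44100)
-126508/o(1085, 656) = -126508/564001/44100 = -126508*44100/564001 = -5579002800/564001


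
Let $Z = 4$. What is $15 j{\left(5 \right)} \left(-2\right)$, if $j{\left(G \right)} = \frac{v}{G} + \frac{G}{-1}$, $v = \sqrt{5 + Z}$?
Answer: $132$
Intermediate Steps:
$v = 3$ ($v = \sqrt{5 + 4} = \sqrt{9} = 3$)
$j{\left(G \right)} = - G + \frac{3}{G}$ ($j{\left(G \right)} = \frac{3}{G} + \frac{G}{-1} = \frac{3}{G} + G \left(-1\right) = \frac{3}{G} - G = - G + \frac{3}{G}$)
$15 j{\left(5 \right)} \left(-2\right) = 15 \left(\left(-1\right) 5 + \frac{3}{5}\right) \left(-2\right) = 15 \left(-5 + 3 \cdot \frac{1}{5}\right) \left(-2\right) = 15 \left(-5 + \frac{3}{5}\right) \left(-2\right) = 15 \left(- \frac{22}{5}\right) \left(-2\right) = \left(-66\right) \left(-2\right) = 132$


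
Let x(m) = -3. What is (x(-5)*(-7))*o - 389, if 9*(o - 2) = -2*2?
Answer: -1069/3 ≈ -356.33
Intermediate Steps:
o = 14/9 (o = 2 + (-2*2)/9 = 2 + (⅑)*(-4) = 2 - 4/9 = 14/9 ≈ 1.5556)
(x(-5)*(-7))*o - 389 = -3*(-7)*(14/9) - 389 = 21*(14/9) - 389 = 98/3 - 389 = -1069/3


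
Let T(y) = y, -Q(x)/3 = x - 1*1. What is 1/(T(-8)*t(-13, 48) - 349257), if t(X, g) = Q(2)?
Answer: -1/349233 ≈ -2.8634e-6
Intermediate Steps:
Q(x) = 3 - 3*x (Q(x) = -3*(x - 1*1) = -3*(x - 1) = -3*(-1 + x) = 3 - 3*x)
t(X, g) = -3 (t(X, g) = 3 - 3*2 = 3 - 6 = -3)
1/(T(-8)*t(-13, 48) - 349257) = 1/(-8*(-3) - 349257) = 1/(24 - 349257) = 1/(-349233) = -1/349233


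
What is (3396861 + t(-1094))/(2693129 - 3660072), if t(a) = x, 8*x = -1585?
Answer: -27173303/7735544 ≈ -3.5128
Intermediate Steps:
x = -1585/8 (x = (⅛)*(-1585) = -1585/8 ≈ -198.13)
t(a) = -1585/8
(3396861 + t(-1094))/(2693129 - 3660072) = (3396861 - 1585/8)/(2693129 - 3660072) = (27173303/8)/(-966943) = (27173303/8)*(-1/966943) = -27173303/7735544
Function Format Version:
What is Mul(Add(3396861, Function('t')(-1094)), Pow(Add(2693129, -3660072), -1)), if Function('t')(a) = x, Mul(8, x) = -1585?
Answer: Rational(-27173303, 7735544) ≈ -3.5128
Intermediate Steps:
x = Rational(-1585, 8) (x = Mul(Rational(1, 8), -1585) = Rational(-1585, 8) ≈ -198.13)
Function('t')(a) = Rational(-1585, 8)
Mul(Add(3396861, Function('t')(-1094)), Pow(Add(2693129, -3660072), -1)) = Mul(Add(3396861, Rational(-1585, 8)), Pow(Add(2693129, -3660072), -1)) = Mul(Rational(27173303, 8), Pow(-966943, -1)) = Mul(Rational(27173303, 8), Rational(-1, 966943)) = Rational(-27173303, 7735544)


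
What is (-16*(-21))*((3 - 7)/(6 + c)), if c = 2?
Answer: -168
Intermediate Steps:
(-16*(-21))*((3 - 7)/(6 + c)) = (-16*(-21))*((3 - 7)/(6 + 2)) = 336*(-4/8) = 336*(-4*⅛) = 336*(-½) = -168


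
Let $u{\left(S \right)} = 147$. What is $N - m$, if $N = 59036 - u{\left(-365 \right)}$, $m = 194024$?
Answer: $-135135$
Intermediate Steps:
$N = 58889$ ($N = 59036 - 147 = 58889$)
$N - m = 58889 - 194024 = -135135$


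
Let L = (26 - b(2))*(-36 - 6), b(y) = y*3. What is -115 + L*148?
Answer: -124435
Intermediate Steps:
b(y) = 3*y
L = -840 (L = (26 - 3*2)*(-36 - 6) = (26 - 1*6)*(-42) = (26 - 6)*(-42) = 20*(-42) = -840)
-115 + L*148 = -115 - 840*148 = -115 - 124320 = -124435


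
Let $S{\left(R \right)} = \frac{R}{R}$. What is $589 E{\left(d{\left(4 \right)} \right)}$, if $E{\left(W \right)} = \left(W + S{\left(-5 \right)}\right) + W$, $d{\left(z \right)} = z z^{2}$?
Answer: $75981$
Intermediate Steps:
$S{\left(R \right)} = 1$
$d{\left(z \right)} = z^{3}$
$E{\left(W \right)} = 1 + 2 W$ ($E{\left(W \right)} = \left(W + 1\right) + W = \left(1 + W\right) + W = 1 + 2 W$)
$589 E{\left(d{\left(4 \right)} \right)} = 589 \left(1 + 2 \cdot 4^{3}\right) = 589 \left(1 + 2 \cdot 64\right) = 589 \left(1 + 128\right) = 589 \cdot 129 = 75981$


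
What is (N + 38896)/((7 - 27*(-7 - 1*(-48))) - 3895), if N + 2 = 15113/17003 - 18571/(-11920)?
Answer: -1126195274159/144623631600 ≈ -7.7871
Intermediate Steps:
N = 12936879/28953680 (N = -2 + (15113/17003 - 18571/(-11920)) = -2 + (15113*(1/17003) - 18571*(-1/11920)) = -2 + (2159/2429 + 18571/11920) = -2 + 70844239/28953680 = 12936879/28953680 ≈ 0.44681)
(N + 38896)/((7 - 27*(-7 - 1*(-48))) - 3895) = (12936879/28953680 + 38896)/((7 - 27*(-7 - 1*(-48))) - 3895) = 1126195274159/(28953680*((7 - 27*(-7 + 48)) - 3895)) = 1126195274159/(28953680*((7 - 27*41) - 3895)) = 1126195274159/(28953680*((7 - 1107) - 3895)) = 1126195274159/(28953680*(-1100 - 3895)) = (1126195274159/28953680)/(-4995) = (1126195274159/28953680)*(-1/4995) = -1126195274159/144623631600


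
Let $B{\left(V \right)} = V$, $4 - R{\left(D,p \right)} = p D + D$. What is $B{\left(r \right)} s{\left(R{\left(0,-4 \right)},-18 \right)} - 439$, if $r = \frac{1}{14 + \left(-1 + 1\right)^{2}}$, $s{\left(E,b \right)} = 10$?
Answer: $- \frac{3068}{7} \approx -438.29$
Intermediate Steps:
$R{\left(D,p \right)} = 4 - D - D p$ ($R{\left(D,p \right)} = 4 - \left(p D + D\right) = 4 - \left(D p + D\right) = 4 - \left(D + D p\right) = 4 - D - D p$)
$r = \frac{1}{14}$ ($r = \frac{1}{14 + 0^{2}} = \frac{1}{14 + 0} = \frac{1}{14} \approx 0.071429$)
$B{\left(r \right)} s{\left(R{\left(0,-4 \right)},-18 \right)} - 439 = \frac{1}{14} \cdot 10 - 439 = \frac{5}{7} - 439 = - \frac{3068}{7}$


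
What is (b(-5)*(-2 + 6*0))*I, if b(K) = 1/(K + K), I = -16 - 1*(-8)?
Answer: -8/5 ≈ -1.6000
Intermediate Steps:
I = -8 (I = -16 + 8 = -8)
b(K) = 1/(2*K)
(b(-5)*(-2 + 6*0))*I = (((½)/(-5))*(-2 + 6*0))*(-8) = (((½)*(-⅕))*(-2 + 0))*(-8) = -⅒*(-2)*(-8) = (⅕)*(-8) = -8/5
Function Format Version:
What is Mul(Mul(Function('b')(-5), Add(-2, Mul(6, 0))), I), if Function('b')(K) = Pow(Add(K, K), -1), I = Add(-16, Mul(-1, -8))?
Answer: Rational(-8, 5) ≈ -1.6000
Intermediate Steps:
I = -8 (I = Add(-16, 8) = -8)
Function('b')(K) = Mul(Rational(1, 2), Pow(K, -1)) (Function('b')(K) = Pow(Mul(2, K), -1) = Mul(Rational(1, 2), Pow(K, -1)))
Mul(Mul(Function('b')(-5), Add(-2, Mul(6, 0))), I) = Mul(Mul(Mul(Rational(1, 2), Pow(-5, -1)), Add(-2, Mul(6, 0))), -8) = Mul(Mul(Mul(Rational(1, 2), Rational(-1, 5)), Add(-2, 0)), -8) = Mul(Mul(Rational(-1, 10), -2), -8) = Mul(Rational(1, 5), -8) = Rational(-8, 5)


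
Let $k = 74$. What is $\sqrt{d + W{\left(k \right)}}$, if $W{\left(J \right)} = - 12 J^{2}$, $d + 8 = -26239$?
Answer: $i \sqrt{91959} \approx 303.25 i$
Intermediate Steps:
$d = -26247$ ($d = -8 - 26239 = -26247$)
$\sqrt{d + W{\left(k \right)}} = \sqrt{-26247 - 12 \cdot 74^{2}} = \sqrt{-26247 - 65712} = \sqrt{-91959} = i \sqrt{91959}$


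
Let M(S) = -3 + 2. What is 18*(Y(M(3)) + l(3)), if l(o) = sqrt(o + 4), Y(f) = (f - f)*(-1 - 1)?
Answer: 18*sqrt(7) ≈ 47.624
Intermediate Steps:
M(S) = -1
Y(f) = 0 (Y(f) = 0*(-2) = 0)
l(o) = sqrt(4 + o)
18*(Y(M(3)) + l(3)) = 18*(0 + sqrt(4 + 3)) = 18*(0 + sqrt(7)) = 18*sqrt(7)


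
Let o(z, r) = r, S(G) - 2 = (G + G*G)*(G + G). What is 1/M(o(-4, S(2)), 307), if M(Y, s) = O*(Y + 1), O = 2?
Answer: 1/54 ≈ 0.018519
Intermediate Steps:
S(G) = 2 + 2*G*(G + G²) (S(G) = 2 + (G + G*G)*(G + G) = 2 + (G + G²)*(2*G) = 2 + 2*G*(G + G²))
M(Y, s) = 2 + 2*Y (M(Y, s) = 2*(Y + 1) = 2*(1 + Y) = 2 + 2*Y)
1/M(o(-4, S(2)), 307) = 1/(2 + 2*(2 + 2*2² + 2*2³)) = 1/(2 + 2*(2 + 2*4 + 2*8)) = 1/(2 + 2*(2 + 8 + 16)) = 1/(2 + 2*26) = 1/(2 + 52) = 1/54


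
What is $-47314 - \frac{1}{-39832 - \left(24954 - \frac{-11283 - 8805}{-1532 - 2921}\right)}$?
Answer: $- \frac{13648762784127}{288471970} \approx -47314.0$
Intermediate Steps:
$-47314 - \frac{1}{-39832 - \left(24954 - \frac{-11283 - 8805}{-1532 - 2921}\right)} = -47314 - \frac{1}{-39832 - \left(24954 + \frac{20088}{-4453}\right)} = -47314 - \frac{1}{-39832 - \frac{111100074}{4453}} = -47314 - \frac{1}{- \frac{288471970}{4453}} = -47314 - - \frac{4453}{288471970} = -47314 + \frac{4453}{288471970} = - \frac{13648762784127}{288471970}$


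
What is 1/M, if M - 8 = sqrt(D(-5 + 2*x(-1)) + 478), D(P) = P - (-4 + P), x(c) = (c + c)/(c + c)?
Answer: -4/209 + sqrt(482)/418 ≈ 0.033384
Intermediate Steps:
x(c) = 1 (x(c) = (2*c)/((2*c)) = (2*c)*(1/(2*c)) = 1)
D(P) = 4 (D(P) = P + (4 - P) = 4)
M = 8 + sqrt(482) (M = 8 + sqrt(4 + 478) = 8 + sqrt(482) ≈ 29.954)
1/M = 1/(8 + sqrt(482))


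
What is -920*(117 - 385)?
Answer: 246560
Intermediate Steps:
-920*(117 - 385) = -920*(-268) = 246560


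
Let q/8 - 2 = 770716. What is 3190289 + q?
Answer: 9356033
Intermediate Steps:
q = 6165744 (q = 16 + 8*770716 = 16 + 6165728 = 6165744)
3190289 + q = 3190289 + 6165744 = 9356033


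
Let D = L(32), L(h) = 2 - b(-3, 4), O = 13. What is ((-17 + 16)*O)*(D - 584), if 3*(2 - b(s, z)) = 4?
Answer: 22724/3 ≈ 7574.7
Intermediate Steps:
b(s, z) = ⅔ (b(s, z) = 2 - ⅓*4 = 2 - 4/3 = ⅔)
L(h) = 4/3 (L(h) = 2 - 1*⅔ = 2 - ⅔ = 4/3)
D = 4/3 ≈ 1.3333
((-17 + 16)*O)*(D - 584) = ((-17 + 16)*13)*(4/3 - 584) = -1*13*(-1748/3) = -13*(-1748/3) = 22724/3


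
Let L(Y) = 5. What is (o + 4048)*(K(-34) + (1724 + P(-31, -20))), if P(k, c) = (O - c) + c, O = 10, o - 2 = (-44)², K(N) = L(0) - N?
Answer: 10613178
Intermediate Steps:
K(N) = 5 - N
o = 1938 (o = 2 + (-44)² = 2 + 1936 = 1938)
P(k, c) = 10 (P(k, c) = (10 - c) + c = 10)
(o + 4048)*(K(-34) + (1724 + P(-31, -20))) = (1938 + 4048)*((5 - 1*(-34)) + (1724 + 10)) = 5986*((5 + 34) + 1734) = 5986*(39 + 1734) = 5986*1773 = 10613178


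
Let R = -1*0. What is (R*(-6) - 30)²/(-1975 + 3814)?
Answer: 300/613 ≈ 0.48940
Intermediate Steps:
R = 0
(R*(-6) - 30)²/(-1975 + 3814) = (0*(-6) - 30)²/(-1975 + 3814) = (0 - 30)²/1839 = (-30)²*(1/1839) = 900*(1/1839) = 300/613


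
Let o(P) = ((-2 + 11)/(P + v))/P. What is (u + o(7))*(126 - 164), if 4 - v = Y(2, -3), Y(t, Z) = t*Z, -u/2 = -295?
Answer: -2668322/119 ≈ -22423.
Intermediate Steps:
u = 590 (u = -2*(-295) = 590)
Y(t, Z) = Z*t
v = 10 (v = 4 - (-3)*2 = 4 - 1*(-6) = 4 + 6 = 10)
o(P) = 9/(P*(10 + P)) (o(P) = ((-2 + 11)/(P + 10))/P = (9/(10 + P))/P = 9/(P*(10 + P)))
(u + o(7))*(126 - 164) = (590 + 9/(7*(10 + 7)))*(126 - 164) = (590 + 9*(⅐)/17)*(-38) = (590 + 9*(⅐)*(1/17))*(-38) = (590 + 9/119)*(-38) = (70219/119)*(-38) = -2668322/119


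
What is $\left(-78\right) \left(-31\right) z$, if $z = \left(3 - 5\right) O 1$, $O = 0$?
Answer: $0$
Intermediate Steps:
$z = 0$ ($z = \left(3 - 5\right) 0 \cdot 1 = \left(-2\right) 0 \cdot 1 = 0 \cdot 1 = 0$)
$\left(-78\right) \left(-31\right) z = \left(-78\right) \left(-31\right) 0 = 2418 \cdot 0 = 0$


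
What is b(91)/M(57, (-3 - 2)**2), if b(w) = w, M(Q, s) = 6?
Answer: 91/6 ≈ 15.167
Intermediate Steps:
b(91)/M(57, (-3 - 2)**2) = 91/6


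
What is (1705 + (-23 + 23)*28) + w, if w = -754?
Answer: 951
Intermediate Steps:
(1705 + (-23 + 23)*28) + w = (1705 + (-23 + 23)*28) - 754 = (1705 + 0*28) - 754 = (1705 + 0) - 754 = 1705 - 754 = 951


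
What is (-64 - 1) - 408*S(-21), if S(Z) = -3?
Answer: 1159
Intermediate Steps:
(-64 - 1) - 408*S(-21) = (-64 - 1) - 408*(-3) = -65 + 1224 = 1159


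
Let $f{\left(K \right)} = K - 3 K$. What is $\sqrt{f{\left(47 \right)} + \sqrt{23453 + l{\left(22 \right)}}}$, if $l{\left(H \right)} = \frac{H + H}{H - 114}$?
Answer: $\frac{\sqrt{-49726 + 92 \sqrt{775399}}}{23} \approx 7.6904$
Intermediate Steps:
$f{\left(K \right)} = - 2 K$
$l{\left(H \right)} = \frac{2 H}{-114 + H}$
$\sqrt{f{\left(47 \right)} + \sqrt{23453 + l{\left(22 \right)}}} = \sqrt{\left(-2\right) 47 + \sqrt{23453 + 2 \cdot 22 \frac{1}{-114 + 22}}} = \sqrt{-94 + \sqrt{23453 + 2 \cdot 22 \frac{1}{-92}}} = \sqrt{-94 + \sqrt{23453 + 2 \cdot 22 \left(- \frac{1}{92}\right)}} = \sqrt{-94 + \sqrt{23453 - \frac{11}{23}}} = \sqrt{-94 + \sqrt{\frac{539408}{23}}} = \sqrt{-94 + \frac{4 \sqrt{775399}}{23}}$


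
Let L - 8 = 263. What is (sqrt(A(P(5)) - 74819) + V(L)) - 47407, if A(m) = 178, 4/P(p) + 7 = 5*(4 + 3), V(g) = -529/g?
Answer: -12847826/271 + I*sqrt(74641) ≈ -47409.0 + 273.21*I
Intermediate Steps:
L = 271 (L = 8 + 263 = 271)
P(p) = 1/7 (P(p) = 4/(-7 + 5*(4 + 3)) = 4/(-7 + 5*7) = 4/(-7 + 35) = 4/28 = 4*(1/28) = 1/7)
(sqrt(A(P(5)) - 74819) + V(L)) - 47407 = (sqrt(178 - 74819) - 529/271) - 47407 = (sqrt(-74641) - 529*1/271) - 47407 = (I*sqrt(74641) - 529/271) - 47407 = (-529/271 + I*sqrt(74641)) - 47407 = -12847826/271 + I*sqrt(74641)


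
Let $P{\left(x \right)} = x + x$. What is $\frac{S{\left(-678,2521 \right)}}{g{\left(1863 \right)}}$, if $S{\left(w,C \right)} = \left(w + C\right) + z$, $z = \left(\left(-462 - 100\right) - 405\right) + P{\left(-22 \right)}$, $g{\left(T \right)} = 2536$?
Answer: $\frac{104}{317} \approx 0.32808$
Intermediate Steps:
$P{\left(x \right)} = 2 x$
$z = -1011$ ($z = \left(\left(-462 - 100\right) - 405\right) + 2 \left(-22\right) = \left(-562 - 405\right) - 44 = -967 - 44 = -1011$)
$S{\left(w,C \right)} = -1011 + C + w$ ($S{\left(w,C \right)} = \left(w + C\right) - 1011 = \left(C + w\right) - 1011 = -1011 + C + w$)
$\frac{S{\left(-678,2521 \right)}}{g{\left(1863 \right)}} = \frac{-1011 + 2521 - 678}{2536} = 832 \cdot \frac{1}{2536} = \frac{104}{317}$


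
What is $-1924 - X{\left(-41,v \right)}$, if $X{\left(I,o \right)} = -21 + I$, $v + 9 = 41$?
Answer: $-1862$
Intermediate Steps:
$v = 32$ ($v = -9 + 41 = 32$)
$-1924 - X{\left(-41,v \right)} = -1924 - \left(-21 - 41\right) = -1924 - -62 = -1924 + 62 = -1862$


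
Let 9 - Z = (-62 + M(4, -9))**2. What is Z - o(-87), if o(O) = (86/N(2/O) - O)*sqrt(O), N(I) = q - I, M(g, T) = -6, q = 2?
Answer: -4615 - 11397*I*sqrt(87)/88 ≈ -4615.0 - 1208.0*I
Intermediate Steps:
N(I) = 2 - I
Z = -4615 (Z = 9 - (-62 - 6)**2 = 9 - 1*(-68)**2 = 9 - 1*4624 = 9 - 4624 = -4615)
o(O) = sqrt(O)*(-O + 86/(2 - 2/O)) (o(O) = (86/(2 - 2/O) - O)*sqrt(O) = (-O + 86/(2 - 2/O))*sqrt(O) = sqrt(O)*(-O + 86/(2 - 2/O)))
Z - o(-87) = -4615 - (-87)**(3/2)*(44 - 1*(-87))/(-1 - 87) = -4615 - (-87*I*sqrt(87))*(44 + 87)/(-88) = -4615 - (-87*I*sqrt(87))*(-1)*131/88 = -4615 - 11397*I*sqrt(87)/88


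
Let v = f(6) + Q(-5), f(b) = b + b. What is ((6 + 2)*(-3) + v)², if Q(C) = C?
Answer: 289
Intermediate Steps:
f(b) = 2*b
v = 7 (v = 2*6 - 5 = 12 - 5 = 7)
((6 + 2)*(-3) + v)² = ((6 + 2)*(-3) + 7)² = (8*(-3) + 7)² = (-24 + 7)² = (-17)² = 289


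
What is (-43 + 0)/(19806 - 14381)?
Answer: -43/5425 ≈ -0.0079263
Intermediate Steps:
(-43 + 0)/(19806 - 14381) = -43/5425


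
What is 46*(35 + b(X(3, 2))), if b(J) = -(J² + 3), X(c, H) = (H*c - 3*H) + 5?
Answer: 322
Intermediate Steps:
X(c, H) = 5 - 3*H + H*c (X(c, H) = (-3*H + H*c) + 5 = 5 - 3*H + H*c)
b(J) = -3 - J² (b(J) = -(3 + J²) = -3 - J²)
46*(35 + b(X(3, 2))) = 46*(35 + (-3 - (5 - 3*2 + 2*3)²)) = 46*(35 + (-3 - (5 - 6 + 6)²)) = 46*(35 + (-3 - 1*5²)) = 46*(35 + (-3 - 1*25)) = 46*(35 + (-3 - 25)) = 46*(35 - 28) = 46*7 = 322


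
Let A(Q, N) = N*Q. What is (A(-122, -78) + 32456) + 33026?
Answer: 74998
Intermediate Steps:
(A(-122, -78) + 32456) + 33026 = (-78*(-122) + 32456) + 33026 = (9516 + 32456) + 33026 = 41972 + 33026 = 74998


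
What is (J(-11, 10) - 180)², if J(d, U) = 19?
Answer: 25921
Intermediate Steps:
(J(-11, 10) - 180)² = (19 - 180)² = (-161)² = 25921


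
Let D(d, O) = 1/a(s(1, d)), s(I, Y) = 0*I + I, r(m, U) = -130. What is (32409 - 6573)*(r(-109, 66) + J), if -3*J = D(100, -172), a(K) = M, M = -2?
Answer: -3354374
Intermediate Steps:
s(I, Y) = I (s(I, Y) = 0 + I = I)
a(K) = -2
D(d, O) = -½ (D(d, O) = 1/(-2) = -½)
J = ⅙ (J = -⅓*(-½) = ⅙ ≈ 0.16667)
(32409 - 6573)*(r(-109, 66) + J) = (32409 - 6573)*(-130 + ⅙) = 25836*(-779/6) = -3354374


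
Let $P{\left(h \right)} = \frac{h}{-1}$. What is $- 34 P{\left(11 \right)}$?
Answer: $374$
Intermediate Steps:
$P{\left(h \right)} = - h$ ($P{\left(h \right)} = h \left(-1\right) = - h$)
$- 34 P{\left(11 \right)} = - 34 \left(\left(-1\right) 11\right) = \left(-34\right) \left(-11\right) = 374$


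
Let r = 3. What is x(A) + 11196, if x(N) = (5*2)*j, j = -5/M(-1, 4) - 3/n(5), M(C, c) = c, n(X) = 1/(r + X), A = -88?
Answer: 21887/2 ≈ 10944.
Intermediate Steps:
n(X) = 1/(3 + X)
j = -101/4 (j = -5/4 - 3/(1/(3 + 5)) = -5*1/4 - 3/(1/8) = -5/4 - 3/1/8 = -5/4 - 3*8 = -5/4 - 24 = -101/4 ≈ -25.250)
x(N) = -505/2 (x(N) = (5*2)*(-101/4) = 10*(-101/4) = -505/2)
x(A) + 11196 = -505/2 + 11196 = 21887/2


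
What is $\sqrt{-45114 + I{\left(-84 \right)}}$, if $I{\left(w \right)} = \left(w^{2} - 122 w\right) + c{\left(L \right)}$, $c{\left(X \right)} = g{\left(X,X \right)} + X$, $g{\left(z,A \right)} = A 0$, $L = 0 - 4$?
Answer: $i \sqrt{27814} \approx 166.78 i$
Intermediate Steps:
$L = -4$ ($L = 0 - 4 = -4$)
$g{\left(z,A \right)} = 0$
$c{\left(X \right)} = X$ ($c{\left(X \right)} = 0 + X = X$)
$I{\left(w \right)} = -4 + w^{2} - 122 w$ ($I{\left(w \right)} = \left(w^{2} - 122 w\right) - 4 = -4 + w^{2} - 122 w$)
$\sqrt{-45114 + I{\left(-84 \right)}} = \sqrt{-45114 - \left(-10244 - 7056\right)} = \sqrt{-45114 + \left(-4 + 7056 + 10248\right)} = \sqrt{-45114 + 17300} = \sqrt{-27814} = i \sqrt{27814}$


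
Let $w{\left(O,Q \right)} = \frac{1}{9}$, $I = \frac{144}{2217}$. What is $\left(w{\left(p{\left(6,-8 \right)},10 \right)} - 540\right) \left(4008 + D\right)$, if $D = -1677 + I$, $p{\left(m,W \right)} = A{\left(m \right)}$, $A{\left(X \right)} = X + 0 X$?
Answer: $- \frac{2790130121}{2217} \approx -1.2585 \cdot 10^{6}$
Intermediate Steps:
$A{\left(X \right)} = X$ ($A{\left(X \right)} = X + 0 = X$)
$p{\left(m,W \right)} = m$
$I = \frac{48}{739}$ ($I = 144 \cdot \frac{1}{2217} = \frac{48}{739} \approx 0.064953$)
$w{\left(O,Q \right)} = \frac{1}{9}$
$D = - \frac{1239255}{739}$ ($D = -1677 + \frac{48}{739} = - \frac{1239255}{739} \approx -1676.9$)
$\left(w{\left(p{\left(6,-8 \right)},10 \right)} - 540\right) \left(4008 + D\right) = \left(\frac{1}{9} - 540\right) \left(4008 - \frac{1239255}{739}\right) = \left(- \frac{4859}{9}\right) \frac{1722657}{739} = - \frac{2790130121}{2217}$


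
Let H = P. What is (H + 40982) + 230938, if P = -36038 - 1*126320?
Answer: 109562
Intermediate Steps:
P = -162358 (P = -36038 - 126320 = -162358)
H = -162358
(H + 40982) + 230938 = (-162358 + 40982) + 230938 = -121376 + 230938 = 109562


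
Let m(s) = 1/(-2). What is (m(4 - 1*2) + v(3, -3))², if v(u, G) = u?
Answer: 25/4 ≈ 6.2500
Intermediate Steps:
m(s) = -½
(m(4 - 1*2) + v(3, -3))² = (-½ + 3)² = (5/2)² = 25/4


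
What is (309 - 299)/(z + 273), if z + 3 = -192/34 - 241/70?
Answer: 11900/310483 ≈ 0.038327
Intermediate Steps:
z = -14387/1190 (z = -3 + (-192/34 - 241/70) = -3 + (-192*1/34 - 241*1/70) = -3 + (-96/17 - 241/70) = -3 - 10817/1190 = -14387/1190 ≈ -12.090)
(309 - 299)/(z + 273) = (309 - 299)/(-14387/1190 + 273) = 10/(310483/1190) = 10*(1190/310483) = 11900/310483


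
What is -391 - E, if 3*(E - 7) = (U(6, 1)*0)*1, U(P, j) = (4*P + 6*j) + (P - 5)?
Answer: -398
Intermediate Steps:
U(P, j) = -5 + 5*P + 6*j (U(P, j) = (4*P + 6*j) + (-5 + P) = -5 + 5*P + 6*j)
E = 7 (E = 7 + (((-5 + 5*6 + 6*1)*0)*1)/3 = 7 + (((-5 + 30 + 6)*0)*1)/3 = 7 + ((31*0)*1)/3 = 7 + (0*1)/3 = 7 + (1/3)*0 = 7 + 0 = 7)
-391 - E = -391 - 1*7 = -391 - 7 = -398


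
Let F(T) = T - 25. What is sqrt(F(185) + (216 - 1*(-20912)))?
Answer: 2*sqrt(5322) ≈ 145.90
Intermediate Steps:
F(T) = -25 + T
sqrt(F(185) + (216 - 1*(-20912))) = sqrt((-25 + 185) + (216 - 1*(-20912))) = sqrt(160 + (216 + 20912)) = sqrt(160 + 21128) = sqrt(21288) = 2*sqrt(5322)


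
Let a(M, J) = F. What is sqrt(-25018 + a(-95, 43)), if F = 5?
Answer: I*sqrt(25013) ≈ 158.16*I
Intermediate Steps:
a(M, J) = 5
sqrt(-25018 + a(-95, 43)) = sqrt(-25018 + 5) = sqrt(-25013) = I*sqrt(25013)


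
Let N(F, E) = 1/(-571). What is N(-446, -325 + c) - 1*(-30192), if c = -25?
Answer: 17239631/571 ≈ 30192.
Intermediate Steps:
N(F, E) = -1/571
N(-446, -325 + c) - 1*(-30192) = -1/571 - 1*(-30192) = -1/571 + 30192 = 17239631/571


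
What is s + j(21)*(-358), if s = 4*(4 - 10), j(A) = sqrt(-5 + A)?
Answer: -1456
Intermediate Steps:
s = -24 (s = 4*(-6) = -24)
s + j(21)*(-358) = -24 + sqrt(-5 + 21)*(-358) = -24 + sqrt(16)*(-358) = -24 + 4*(-358) = -24 - 1432 = -1456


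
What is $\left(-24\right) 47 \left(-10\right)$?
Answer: $11280$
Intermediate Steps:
$\left(-24\right) 47 \left(-10\right) = \left(-1128\right) \left(-10\right) = 11280$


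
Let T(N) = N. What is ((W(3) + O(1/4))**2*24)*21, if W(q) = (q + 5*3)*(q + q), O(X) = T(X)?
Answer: 11811807/2 ≈ 5.9059e+6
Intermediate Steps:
O(X) = X
W(q) = 2*q*(15 + q) (W(q) = (q + 15)*(2*q) = (15 + q)*(2*q) = 2*q*(15 + q))
((W(3) + O(1/4))**2*24)*21 = ((2*3*(15 + 3) + 1/4)**2*24)*21 = ((2*3*18 + 1/4)**2*24)*21 = ((108 + 1/4)**2*24)*21 = ((433/4)**2*24)*21 = ((187489/16)*24)*21 = (562467/2)*21 = 11811807/2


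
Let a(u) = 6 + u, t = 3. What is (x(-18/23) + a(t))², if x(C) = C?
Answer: 35721/529 ≈ 67.526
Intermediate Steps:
(x(-18/23) + a(t))² = (-18/23 + (6 + 3))² = (-18*1/23 + 9)² = (-18/23 + 9)² = (189/23)² = 35721/529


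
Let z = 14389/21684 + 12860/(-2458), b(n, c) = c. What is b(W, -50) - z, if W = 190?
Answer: -1210737761/26649636 ≈ -45.432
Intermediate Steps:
z = -121744039/26649636 (z = 14389*(1/21684) + 12860*(-1/2458) = 14389/21684 - 6430/1229 = -121744039/26649636 ≈ -4.5683)
b(W, -50) - z = -50 - 1*(-121744039/26649636) = -50 + 121744039/26649636 = -1210737761/26649636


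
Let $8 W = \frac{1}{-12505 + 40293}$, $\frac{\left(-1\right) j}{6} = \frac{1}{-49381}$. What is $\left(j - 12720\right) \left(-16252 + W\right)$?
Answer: $\frac{1134673945551124299}{5488796912} \approx 2.0673 \cdot 10^{8}$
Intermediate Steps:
$j = \frac{6}{49381}$ ($j = - \frac{6}{-49381} = \left(-6\right) \left(- \frac{1}{49381}\right) = \frac{6}{49381} \approx 0.0001215$)
$W = \frac{1}{222304}$ ($W = \frac{1}{8 \left(-12505 + 40293\right)} = \frac{1}{8 \cdot 27788} = \frac{1}{8} \cdot \frac{1}{27788} = \frac{1}{222304} \approx 4.4983 \cdot 10^{-6}$)
$\left(j - 12720\right) \left(-16252 + W\right) = \left(\frac{6}{49381} - 12720\right) \left(-16252 + \frac{1}{222304}\right) = \left(- \frac{628126314}{49381}\right) \left(- \frac{3612884607}{222304}\right) = \frac{1134673945551124299}{5488796912}$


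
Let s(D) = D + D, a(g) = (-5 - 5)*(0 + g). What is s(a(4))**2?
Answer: 6400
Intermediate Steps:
a(g) = -10*g
s(D) = 2*D
s(a(4))**2 = (2*(-10*4))**2 = (2*(-40))**2 = (-80)**2 = 6400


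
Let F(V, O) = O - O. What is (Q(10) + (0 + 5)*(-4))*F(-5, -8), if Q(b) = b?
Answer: 0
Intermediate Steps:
F(V, O) = 0
(Q(10) + (0 + 5)*(-4))*F(-5, -8) = (10 + (0 + 5)*(-4))*0 = (10 + 5*(-4))*0 = (10 - 20)*0 = -10*0 = 0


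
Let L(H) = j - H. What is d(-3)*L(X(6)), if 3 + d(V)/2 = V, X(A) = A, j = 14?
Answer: -96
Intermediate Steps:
d(V) = -6 + 2*V
L(H) = 14 - H
d(-3)*L(X(6)) = (-6 + 2*(-3))*(14 - 1*6) = (-6 - 6)*(14 - 6) = -12*8 = -96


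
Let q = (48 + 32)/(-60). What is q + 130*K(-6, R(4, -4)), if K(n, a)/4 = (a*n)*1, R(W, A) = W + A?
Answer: -4/3 ≈ -1.3333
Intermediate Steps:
R(W, A) = A + W
K(n, a) = 4*a*n (K(n, a) = 4*((a*n)*1) = 4*(a*n) = 4*a*n)
q = -4/3 (q = 80*(-1/60) = -4/3 ≈ -1.3333)
q + 130*K(-6, R(4, -4)) = -4/3 + 130*(4*(-4 + 4)*(-6)) = -4/3 + 130*(4*0*(-6)) = -4/3 + 130*0 = -4/3 + 0 = -4/3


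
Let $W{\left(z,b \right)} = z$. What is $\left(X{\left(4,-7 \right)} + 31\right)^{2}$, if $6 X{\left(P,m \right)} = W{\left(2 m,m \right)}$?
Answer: $\frac{7396}{9} \approx 821.78$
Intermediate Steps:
$X{\left(P,m \right)} = \frac{m}{3}$ ($X{\left(P,m \right)} = \frac{2 m}{6} = \frac{m}{3}$)
$\left(X{\left(4,-7 \right)} + 31\right)^{2} = \left(\frac{1}{3} \left(-7\right) + 31\right)^{2} = \left(- \frac{7}{3} + 31\right)^{2} = \left(\frac{86}{3}\right)^{2} = \frac{7396}{9}$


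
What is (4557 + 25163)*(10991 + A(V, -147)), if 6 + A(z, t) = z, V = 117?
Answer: 329951440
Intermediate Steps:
A(z, t) = -6 + z
(4557 + 25163)*(10991 + A(V, -147)) = (4557 + 25163)*(10991 + (-6 + 117)) = 29720*(10991 + 111) = 29720*11102 = 329951440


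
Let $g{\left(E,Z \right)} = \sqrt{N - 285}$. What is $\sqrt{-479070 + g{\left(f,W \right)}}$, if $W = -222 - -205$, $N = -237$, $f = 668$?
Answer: $\sqrt{-479070 + 3 i \sqrt{58}} \approx 0.016 + 692.15 i$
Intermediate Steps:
$W = -17$ ($W = -222 + 205 = -17$)
$g{\left(E,Z \right)} = 3 i \sqrt{58}$ ($g{\left(E,Z \right)} = \sqrt{-237 - 285} = \sqrt{-522} = 3 i \sqrt{58}$)
$\sqrt{-479070 + g{\left(f,W \right)}} = \sqrt{-479070 + 3 i \sqrt{58}}$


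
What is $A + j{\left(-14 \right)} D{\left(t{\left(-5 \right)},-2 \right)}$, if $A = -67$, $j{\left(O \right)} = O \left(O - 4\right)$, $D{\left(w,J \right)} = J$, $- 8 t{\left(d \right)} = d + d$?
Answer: $-571$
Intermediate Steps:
$t{\left(d \right)} = - \frac{d}{4}$ ($t{\left(d \right)} = - \frac{d + d}{8} = - \frac{2 d}{8} = - \frac{d}{4}$)
$j{\left(O \right)} = O \left(-4 + O\right)$
$A + j{\left(-14 \right)} D{\left(t{\left(-5 \right)},-2 \right)} = -67 + - 14 \left(-4 - 14\right) \left(-2\right) = -67 + \left(-14\right) \left(-18\right) \left(-2\right) = -67 + 252 \left(-2\right) = -67 - 504 = -571$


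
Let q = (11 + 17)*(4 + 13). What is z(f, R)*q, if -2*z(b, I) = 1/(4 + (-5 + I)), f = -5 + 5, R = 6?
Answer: -238/5 ≈ -47.600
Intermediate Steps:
q = 476 (q = 28*17 = 476)
f = 0
z(b, I) = -1/(2*(-1 + I)) (z(b, I) = -1/(2*(4 + (-5 + I))) = -1/(2*(-1 + I)))
z(f, R)*q = -1/(-2 + 2*6)*476 = -1/(-2 + 12)*476 = -1/10*476 = -238/5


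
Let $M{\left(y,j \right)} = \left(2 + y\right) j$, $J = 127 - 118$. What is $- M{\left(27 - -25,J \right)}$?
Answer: $-486$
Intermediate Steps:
$J = 9$ ($J = 127 - 118 = 9$)
$M{\left(y,j \right)} = j \left(2 + y\right)$
$- M{\left(27 - -25,J \right)} = - 9 \left(2 + \left(27 - -25\right)\right) = - 9 \left(2 + \left(27 + 25\right)\right) = - 9 \left(2 + 52\right) = - 9 \cdot 54 = \left(-1\right) 486 = -486$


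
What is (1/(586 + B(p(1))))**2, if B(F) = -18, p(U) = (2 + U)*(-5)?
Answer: 1/322624 ≈ 3.0996e-6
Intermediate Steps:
p(U) = -10 - 5*U
(1/(586 + B(p(1))))**2 = (1/(586 - 18))**2 = (1/568)**2 = 1/322624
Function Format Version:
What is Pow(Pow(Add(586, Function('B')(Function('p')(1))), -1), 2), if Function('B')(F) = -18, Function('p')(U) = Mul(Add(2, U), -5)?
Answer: Rational(1, 322624) ≈ 3.0996e-6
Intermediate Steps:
Function('p')(U) = Add(-10, Mul(-5, U))
Pow(Pow(Add(586, Function('B')(Function('p')(1))), -1), 2) = Pow(Pow(Add(586, -18), -1), 2) = Pow(Pow(568, -1), 2) = Pow(Rational(1, 568), 2) = Rational(1, 322624)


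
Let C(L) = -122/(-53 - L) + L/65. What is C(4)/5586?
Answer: 4079/10348065 ≈ 0.00039418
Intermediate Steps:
C(L) = -122/(-53 - L) + L/65 (C(L) = -122/(-53 - L) + L*(1/65) = -122/(-53 - L) + L/65)
C(4)/5586 = ((7930 + 4² + 53*4)/(65*(53 + 4)))/5586 = ((1/65)*(7930 + 16 + 212)/57)*(1/5586) = ((1/65)*(1/57)*8158)*(1/5586) = (8158/3705)*(1/5586) = 4079/10348065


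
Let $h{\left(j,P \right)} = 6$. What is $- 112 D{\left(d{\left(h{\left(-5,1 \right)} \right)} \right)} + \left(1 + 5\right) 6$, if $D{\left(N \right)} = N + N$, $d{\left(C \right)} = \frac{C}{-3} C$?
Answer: $2724$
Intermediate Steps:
$d{\left(C \right)} = - \frac{C^{2}}{3}$ ($d{\left(C \right)} = C \left(- \frac{1}{3}\right) C = - \frac{C}{3} C = - \frac{C^{2}}{3}$)
$D{\left(N \right)} = 2 N$
$- 112 D{\left(d{\left(h{\left(-5,1 \right)} \right)} \right)} + \left(1 + 5\right) 6 = - 112 \cdot 2 \left(- \frac{6^{2}}{3}\right) + \left(1 + 5\right) 6 = - 112 \cdot 2 \left(\left(- \frac{1}{3}\right) 36\right) + 6 \cdot 6 = - 112 \cdot 2 \left(-12\right) + 36 = \left(-112\right) \left(-24\right) + 36 = 2688 + 36 = 2724$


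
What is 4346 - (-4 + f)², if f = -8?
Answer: 4202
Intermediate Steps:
4346 - (-4 + f)² = 4346 - (-4 - 8)² = 4346 - 1*(-12)² = 4346 - 1*144 = 4346 - 144 = 4202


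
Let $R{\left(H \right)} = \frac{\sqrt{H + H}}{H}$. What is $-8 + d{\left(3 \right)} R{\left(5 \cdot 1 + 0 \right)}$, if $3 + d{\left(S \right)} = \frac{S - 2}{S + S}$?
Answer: $-8 - \frac{17 \sqrt{10}}{30} \approx -9.792$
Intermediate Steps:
$d{\left(S \right)} = -3 + \frac{-2 + S}{2 S}$ ($d{\left(S \right)} = -3 + \frac{S - 2}{S + S} = -3 + \frac{-2 + S}{2 S}$)
$R{\left(H \right)} = \frac{\sqrt{2}}{\sqrt{H}}$ ($R{\left(H \right)} = \frac{\sqrt{2 H}}{H} = \frac{\sqrt{2} \sqrt{H}}{H} = \frac{\sqrt{2}}{\sqrt{H}}$)
$-8 + d{\left(3 \right)} R{\left(5 \cdot 1 + 0 \right)} = -8 + \left(- \frac{5}{2} - \frac{1}{3}\right) \frac{\sqrt{2}}{\sqrt{5 \cdot 1 + 0}} = -8 + \left(- \frac{5}{2} - \frac{1}{3}\right) \frac{\sqrt{2}}{\sqrt{5 + 0}} = -8 + \left(- \frac{5}{2} - \frac{1}{3}\right) \frac{\sqrt{2}}{\sqrt{5}} = -8 - \frac{17 \sqrt{2} \frac{\sqrt{5}}{5}}{6} = -8 - \frac{17 \frac{\sqrt{10}}{5}}{6} = -8 - \frac{17 \sqrt{10}}{30}$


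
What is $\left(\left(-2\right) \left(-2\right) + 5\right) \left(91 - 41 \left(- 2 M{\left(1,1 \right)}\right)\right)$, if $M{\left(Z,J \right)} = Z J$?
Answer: $1557$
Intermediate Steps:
$M{\left(Z,J \right)} = J Z$
$\left(\left(-2\right) \left(-2\right) + 5\right) \left(91 - 41 \left(- 2 M{\left(1,1 \right)}\right)\right) = \left(\left(-2\right) \left(-2\right) + 5\right) \left(91 - 41 \left(- 2 \cdot 1 \cdot 1\right)\right) = \left(4 + 5\right) \left(91 - 41 \left(\left(-2\right) 1\right)\right) = 9 \left(91 - -82\right) = 9 \left(91 + 82\right) = 9 \cdot 173 = 1557$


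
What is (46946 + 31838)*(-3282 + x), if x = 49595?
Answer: 3648723392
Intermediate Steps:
(46946 + 31838)*(-3282 + x) = (46946 + 31838)*(-3282 + 49595) = 78784*46313 = 3648723392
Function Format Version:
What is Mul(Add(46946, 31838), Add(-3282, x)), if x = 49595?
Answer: 3648723392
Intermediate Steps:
Mul(Add(46946, 31838), Add(-3282, x)) = Mul(Add(46946, 31838), Add(-3282, 49595)) = Mul(78784, 46313) = 3648723392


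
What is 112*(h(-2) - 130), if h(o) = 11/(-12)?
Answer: -43988/3 ≈ -14663.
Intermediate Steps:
h(o) = -11/12 (h(o) = 11*(-1/12) = -11/12)
112*(h(-2) - 130) = 112*(-11/12 - 130) = 112*(-1571/12) = -43988/3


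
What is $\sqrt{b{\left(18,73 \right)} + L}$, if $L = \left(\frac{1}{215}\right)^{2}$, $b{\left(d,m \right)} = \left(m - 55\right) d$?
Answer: $\frac{\sqrt{14976901}}{215} \approx 18.0$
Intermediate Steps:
$b{\left(d,m \right)} = d \left(-55 + m\right)$ ($b{\left(d,m \right)} = \left(-55 + m\right) d = d \left(-55 + m\right)$)
$L = \frac{1}{46225}$ ($L = \left(\frac{1}{215}\right)^{2} = \frac{1}{46225} \approx 2.1633 \cdot 10^{-5}$)
$\sqrt{b{\left(18,73 \right)} + L} = \sqrt{18 \left(-55 + 73\right) + \frac{1}{46225}} = \sqrt{18 \cdot 18 + \frac{1}{46225}} = \sqrt{324 + \frac{1}{46225}} = \sqrt{\frac{14976901}{46225}} = \frac{\sqrt{14976901}}{215}$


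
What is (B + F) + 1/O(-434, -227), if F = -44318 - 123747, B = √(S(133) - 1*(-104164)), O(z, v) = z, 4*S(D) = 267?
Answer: -72940211/434 + 13*√2467/2 ≈ -1.6774e+5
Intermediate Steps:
S(D) = 267/4 (S(D) = (¼)*267 = 267/4)
B = 13*√2467/2 (B = √(267/4 - 1*(-104164)) = √(267/4 + 104164) = √(416923/4) = 13*√2467/2 ≈ 322.85)
F = -168065
(B + F) + 1/O(-434, -227) = (13*√2467/2 - 168065) + 1/(-434) = (-168065 + 13*√2467/2) - 1/434 = -72940211/434 + 13*√2467/2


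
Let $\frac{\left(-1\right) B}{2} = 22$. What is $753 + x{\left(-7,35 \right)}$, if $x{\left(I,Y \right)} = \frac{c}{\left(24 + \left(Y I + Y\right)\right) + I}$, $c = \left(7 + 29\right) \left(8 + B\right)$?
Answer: $\frac{146625}{193} \approx 759.71$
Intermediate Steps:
$B = -44$ ($B = \left(-2\right) 22 = -44$)
$c = -1296$ ($c = \left(7 + 29\right) \left(8 - 44\right) = 36 \left(-36\right) = -1296$)
$x{\left(I,Y \right)} = - \frac{1296}{24 + I + Y + I Y}$ ($x{\left(I,Y \right)} = - \frac{1296}{\left(24 + \left(Y I + Y\right)\right) + I} = - \frac{1296}{\left(24 + \left(I Y + Y\right)\right) + I} = - \frac{1296}{\left(24 + \left(Y + I Y\right)\right) + I} = - \frac{1296}{\left(24 + Y + I Y\right) + I} = - \frac{1296}{24 + I + Y + I Y}$)
$753 + x{\left(-7,35 \right)} = 753 - \frac{1296}{24 - 7 + 35 - 245} = 753 - \frac{1296}{-193} = 753 - - \frac{1296}{193} = 753 + \frac{1296}{193} = \frac{146625}{193}$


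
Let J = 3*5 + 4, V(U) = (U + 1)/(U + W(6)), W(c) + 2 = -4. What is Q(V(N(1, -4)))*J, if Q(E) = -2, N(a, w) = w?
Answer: -38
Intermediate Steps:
W(c) = -6 (W(c) = -2 - 4 = -6)
V(U) = (1 + U)/(-6 + U) (V(U) = (U + 1)/(U - 6) = (1 + U)/(-6 + U))
J = 19 (J = 15 + 4 = 19)
Q(V(N(1, -4)))*J = -2*19 = -38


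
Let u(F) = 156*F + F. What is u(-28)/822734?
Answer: -2198/411367 ≈ -0.0053432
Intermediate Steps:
u(F) = 157*F
u(-28)/822734 = (157*(-28))/822734 = -4396*1/822734 = -2198/411367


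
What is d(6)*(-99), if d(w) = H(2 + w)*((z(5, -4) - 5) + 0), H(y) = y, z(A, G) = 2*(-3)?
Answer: 8712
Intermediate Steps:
z(A, G) = -6
d(w) = -22 - 11*w (d(w) = (2 + w)*((-6 - 5) + 0) = (2 + w)*(-11 + 0) = (2 + w)*(-11) = -22 - 11*w)
d(6)*(-99) = (-22 - 11*6)*(-99) = (-22 - 66)*(-99) = -88*(-99) = 8712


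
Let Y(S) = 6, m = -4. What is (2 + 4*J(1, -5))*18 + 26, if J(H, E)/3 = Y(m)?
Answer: 1358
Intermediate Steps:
J(H, E) = 18 (J(H, E) = 3*6 = 18)
(2 + 4*J(1, -5))*18 + 26 = (2 + 4*18)*18 + 26 = (2 + 72)*18 + 26 = 74*18 + 26 = 1332 + 26 = 1358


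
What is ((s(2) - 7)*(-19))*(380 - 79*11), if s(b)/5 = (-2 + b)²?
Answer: -65037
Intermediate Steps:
s(b) = 5*(-2 + b)²
((s(2) - 7)*(-19))*(380 - 79*11) = ((5*(-2 + 2)² - 7)*(-19))*(380 - 79*11) = ((5*0² - 7)*(-19))*(380 - 869) = ((5*0 - 7)*(-19))*(-489) = ((0 - 7)*(-19))*(-489) = -7*(-19)*(-489) = 133*(-489) = -65037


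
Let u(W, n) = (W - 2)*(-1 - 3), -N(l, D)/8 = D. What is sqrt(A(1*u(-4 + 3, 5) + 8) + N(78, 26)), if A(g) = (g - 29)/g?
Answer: I*sqrt(20845)/10 ≈ 14.438*I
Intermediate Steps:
N(l, D) = -8*D
u(W, n) = 8 - 4*W (u(W, n) = (-2 + W)*(-4) = 8 - 4*W)
A(g) = (-29 + g)/g
sqrt(A(1*u(-4 + 3, 5) + 8) + N(78, 26)) = sqrt((-29 + (1*(8 - 4*(-4 + 3)) + 8))/(1*(8 - 4*(-4 + 3)) + 8) - 8*26) = sqrt((-29 + (1*(8 - 4*(-1)) + 8))/(1*(8 - 4*(-1)) + 8) - 208) = sqrt((-29 + (1*(8 + 4) + 8))/(1*(8 + 4) + 8) - 208) = sqrt((-29 + (1*12 + 8))/(1*12 + 8) - 208) = sqrt((-29 + (12 + 8))/(12 + 8) - 208) = sqrt((-29 + 20)/20 - 208) = sqrt((1/20)*(-9) - 208) = sqrt(-9/20 - 208) = sqrt(-4169/20) = I*sqrt(20845)/10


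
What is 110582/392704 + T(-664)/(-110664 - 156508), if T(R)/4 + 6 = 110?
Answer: 3672631155/13114939136 ≈ 0.28003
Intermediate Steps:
T(R) = 416 (T(R) = -24 + 4*110 = -24 + 440 = 416)
110582/392704 + T(-664)/(-110664 - 156508) = 110582/392704 + 416/(-110664 - 156508) = 110582*(1/392704) + 416/(-267172) = 55291/196352 + 416*(-1/267172) = 55291/196352 - 104/66793 = 3672631155/13114939136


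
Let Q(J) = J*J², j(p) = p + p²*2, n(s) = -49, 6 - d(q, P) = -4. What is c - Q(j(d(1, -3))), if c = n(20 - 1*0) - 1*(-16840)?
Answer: -9244209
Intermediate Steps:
d(q, P) = 10 (d(q, P) = 6 - 1*(-4) = 6 + 4 = 10)
j(p) = p + 2*p²
Q(J) = J³
c = 16791 (c = -49 - 1*(-16840) = -49 + 16840 = 16791)
c - Q(j(d(1, -3))) = 16791 - (10*(1 + 2*10))³ = 16791 - (10*(1 + 20))³ = 16791 - (10*21)³ = 16791 - 1*210³ = 16791 - 1*9261000 = 16791 - 9261000 = -9244209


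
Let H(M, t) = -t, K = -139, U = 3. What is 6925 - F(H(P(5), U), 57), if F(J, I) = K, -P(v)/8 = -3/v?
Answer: 7064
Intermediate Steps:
P(v) = 24/v (P(v) = -(-24)/v = 24/v)
F(J, I) = -139
6925 - F(H(P(5), U), 57) = 6925 - 1*(-139) = 6925 + 139 = 7064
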